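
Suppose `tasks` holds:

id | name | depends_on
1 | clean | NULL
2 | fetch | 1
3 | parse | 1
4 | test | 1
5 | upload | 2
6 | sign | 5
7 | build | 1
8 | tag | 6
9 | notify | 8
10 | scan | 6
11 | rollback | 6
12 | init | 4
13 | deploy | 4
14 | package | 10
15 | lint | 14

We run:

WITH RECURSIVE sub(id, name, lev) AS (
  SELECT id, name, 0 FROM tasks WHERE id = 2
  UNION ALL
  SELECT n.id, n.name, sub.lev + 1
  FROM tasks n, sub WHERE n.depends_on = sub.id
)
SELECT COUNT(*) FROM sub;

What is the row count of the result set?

9

Base: id=2 (fetch) at lev 0.
Iteration 1: rows with depends_on in {2} -> upload (id 5, lev 1).
Iteration 2: rows with depends_on in {5} -> sign (id 6, lev 2).
Iteration 3: rows with depends_on in {6} -> tag (id 8, lev 3), scan (id 10, lev 3), rollback (id 11, lev 3).
Iteration 4: rows with depends_on in {8,10,11} -> notify (id 9, lev 4), package (id 14, lev 4).
Iteration 5: rows with depends_on in {9,14} -> lint (id 15, lev 5).
Iteration 6: no rows with depends_on in {15}; recursion stops.
Total rows emitted: 9.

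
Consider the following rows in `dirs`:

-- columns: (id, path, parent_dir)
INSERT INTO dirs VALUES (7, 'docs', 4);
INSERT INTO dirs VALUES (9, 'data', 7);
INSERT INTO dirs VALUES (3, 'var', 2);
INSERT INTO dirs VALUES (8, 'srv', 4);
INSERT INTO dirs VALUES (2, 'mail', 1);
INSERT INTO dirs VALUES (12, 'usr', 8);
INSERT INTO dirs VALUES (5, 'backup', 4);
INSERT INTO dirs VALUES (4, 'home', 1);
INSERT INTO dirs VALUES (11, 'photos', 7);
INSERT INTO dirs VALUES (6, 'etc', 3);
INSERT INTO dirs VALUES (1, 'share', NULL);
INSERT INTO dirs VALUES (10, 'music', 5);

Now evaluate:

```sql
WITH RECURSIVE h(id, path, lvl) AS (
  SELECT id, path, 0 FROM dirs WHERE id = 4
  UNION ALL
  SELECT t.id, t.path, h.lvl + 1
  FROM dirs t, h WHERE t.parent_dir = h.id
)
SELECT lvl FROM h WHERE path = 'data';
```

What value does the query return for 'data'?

Base: id=4 (home) at lvl 0.
Iteration 1: rows with parent_dir in {4} -> backup (id 5, lvl 1), docs (id 7, lvl 1), srv (id 8, lvl 1).
Iteration 2: rows with parent_dir in {5,7,8} -> data (id 9, lvl 2), music (id 10, lvl 2), photos (id 11, lvl 2), usr (id 12, lvl 2).
Iteration 3: no rows with parent_dir in {9,10,11,12}; recursion stops.

2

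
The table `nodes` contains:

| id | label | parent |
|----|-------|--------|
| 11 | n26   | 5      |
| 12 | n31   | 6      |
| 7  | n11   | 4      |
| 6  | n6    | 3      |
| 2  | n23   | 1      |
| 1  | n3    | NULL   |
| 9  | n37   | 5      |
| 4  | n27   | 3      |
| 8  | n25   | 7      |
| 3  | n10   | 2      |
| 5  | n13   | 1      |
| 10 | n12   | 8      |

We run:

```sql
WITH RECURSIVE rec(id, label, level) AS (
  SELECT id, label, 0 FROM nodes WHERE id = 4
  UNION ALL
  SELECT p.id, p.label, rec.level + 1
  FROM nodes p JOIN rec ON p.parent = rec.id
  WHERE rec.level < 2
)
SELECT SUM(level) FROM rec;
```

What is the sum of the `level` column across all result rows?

Base: id=4 (n27) at level 0.
Iteration 1: rows with parent in {4} -> n11 (id 7, level 1).
Iteration 2: rows with parent in {7} -> n25 (id 8, level 2).
Iteration 3: level < 2 fails for all current rows; recursion stops.
SUM(level) = 0 + 1 + 2 = 3.

3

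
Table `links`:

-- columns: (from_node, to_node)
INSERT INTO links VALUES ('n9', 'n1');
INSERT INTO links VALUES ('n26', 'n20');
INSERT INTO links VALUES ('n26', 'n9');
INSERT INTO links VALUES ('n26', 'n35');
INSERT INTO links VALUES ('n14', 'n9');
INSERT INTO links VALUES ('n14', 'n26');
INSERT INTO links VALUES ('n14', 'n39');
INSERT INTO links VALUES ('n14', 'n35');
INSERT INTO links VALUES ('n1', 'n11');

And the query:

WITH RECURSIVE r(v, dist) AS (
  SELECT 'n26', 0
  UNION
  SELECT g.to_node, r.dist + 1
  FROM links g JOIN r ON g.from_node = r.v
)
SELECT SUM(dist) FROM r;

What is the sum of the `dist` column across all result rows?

8

Base: (n26, dist=0).
Iteration 1: edges from {n26} -> (n20, dist=1), (n35, dist=1), (n9, dist=1).
Iteration 2: edges from {n20,n35,n9} -> (n1, dist=2).
Iteration 3: edges from {n1} -> (n11, dist=3).
Iteration 4: no outgoing edges from {n11}; recursion stops.
SUM(dist) = 0 + 1 + 1 + 1 + 2 + 3 = 8.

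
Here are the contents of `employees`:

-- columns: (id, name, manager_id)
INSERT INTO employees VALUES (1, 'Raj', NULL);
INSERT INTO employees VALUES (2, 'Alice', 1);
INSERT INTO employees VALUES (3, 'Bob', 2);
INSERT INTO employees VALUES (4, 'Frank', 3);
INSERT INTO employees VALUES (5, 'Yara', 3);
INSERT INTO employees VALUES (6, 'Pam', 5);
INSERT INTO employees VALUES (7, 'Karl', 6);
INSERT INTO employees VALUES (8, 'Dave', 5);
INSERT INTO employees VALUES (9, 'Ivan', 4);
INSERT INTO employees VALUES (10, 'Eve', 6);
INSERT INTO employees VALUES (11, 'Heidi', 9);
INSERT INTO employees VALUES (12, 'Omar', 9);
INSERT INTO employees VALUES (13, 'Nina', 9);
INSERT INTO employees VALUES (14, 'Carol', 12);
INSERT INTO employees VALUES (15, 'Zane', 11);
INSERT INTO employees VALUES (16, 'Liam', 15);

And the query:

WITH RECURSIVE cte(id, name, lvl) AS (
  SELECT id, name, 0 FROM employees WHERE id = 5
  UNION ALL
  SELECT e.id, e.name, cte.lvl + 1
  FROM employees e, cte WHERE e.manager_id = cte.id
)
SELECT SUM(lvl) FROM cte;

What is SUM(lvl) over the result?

6

Base: id=5 (Yara) at lvl 0.
Iteration 1: rows with manager_id in {5} -> Pam (id 6, lvl 1), Dave (id 8, lvl 1).
Iteration 2: rows with manager_id in {6,8} -> Karl (id 7, lvl 2), Eve (id 10, lvl 2).
Iteration 3: no rows with manager_id in {7,10}; recursion stops.
SUM(lvl) = 0 + 1 + 1 + 2 + 2 = 6.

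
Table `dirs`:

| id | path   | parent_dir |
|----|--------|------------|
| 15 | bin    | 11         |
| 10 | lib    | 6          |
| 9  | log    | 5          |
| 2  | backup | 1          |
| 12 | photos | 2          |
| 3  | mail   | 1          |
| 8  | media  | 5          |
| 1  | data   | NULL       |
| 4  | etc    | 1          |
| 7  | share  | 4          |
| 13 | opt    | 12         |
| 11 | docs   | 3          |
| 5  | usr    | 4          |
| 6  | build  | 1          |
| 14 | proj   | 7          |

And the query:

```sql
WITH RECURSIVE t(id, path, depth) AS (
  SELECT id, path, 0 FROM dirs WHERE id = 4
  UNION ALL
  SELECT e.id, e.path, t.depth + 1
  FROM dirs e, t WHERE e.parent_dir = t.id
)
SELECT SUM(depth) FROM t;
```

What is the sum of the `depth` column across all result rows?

8

Base: id=4 (etc) at depth 0.
Iteration 1: rows with parent_dir in {4} -> usr (id 5, depth 1), share (id 7, depth 1).
Iteration 2: rows with parent_dir in {5,7} -> media (id 8, depth 2), log (id 9, depth 2), proj (id 14, depth 2).
Iteration 3: no rows with parent_dir in {8,9,14}; recursion stops.
SUM(depth) = 0 + 1 + 1 + 2 + 2 + 2 = 8.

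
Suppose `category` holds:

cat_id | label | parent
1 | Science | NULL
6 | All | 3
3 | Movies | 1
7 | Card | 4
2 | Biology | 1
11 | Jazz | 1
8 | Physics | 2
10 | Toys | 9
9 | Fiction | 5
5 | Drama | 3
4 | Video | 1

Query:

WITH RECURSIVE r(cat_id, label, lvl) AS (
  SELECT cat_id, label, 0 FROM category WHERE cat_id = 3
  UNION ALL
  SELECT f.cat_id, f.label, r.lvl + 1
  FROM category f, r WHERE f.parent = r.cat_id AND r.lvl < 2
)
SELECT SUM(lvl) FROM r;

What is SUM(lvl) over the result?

4

Base: cat_id=3 (Movies) at lvl 0.
Iteration 1: rows with parent in {3} -> Drama (id 5, lvl 1), All (id 6, lvl 1).
Iteration 2: rows with parent in {5,6} -> Fiction (id 9, lvl 2).
Iteration 3: lvl < 2 fails for all current rows; recursion stops.
SUM(lvl) = 0 + 1 + 1 + 2 = 4.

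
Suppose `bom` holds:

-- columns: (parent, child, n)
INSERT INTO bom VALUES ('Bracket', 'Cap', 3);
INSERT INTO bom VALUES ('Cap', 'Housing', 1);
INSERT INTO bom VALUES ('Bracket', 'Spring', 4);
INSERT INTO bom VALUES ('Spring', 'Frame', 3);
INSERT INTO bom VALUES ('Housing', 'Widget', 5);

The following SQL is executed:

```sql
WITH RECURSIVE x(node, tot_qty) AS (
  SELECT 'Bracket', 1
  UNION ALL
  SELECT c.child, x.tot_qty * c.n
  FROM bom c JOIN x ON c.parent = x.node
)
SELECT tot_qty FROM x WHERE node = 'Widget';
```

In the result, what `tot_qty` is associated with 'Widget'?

Base: (Bracket, tot_qty=1).
Iteration 1: components of {Bracket} -> Cap = 1*3 = 3, Spring = 1*4 = 4.
Iteration 2: components of {Cap,Spring} -> Frame = 4*3 = 12, Housing = 3*1 = 3.
Iteration 3: components of {Frame,Housing} -> Widget = 3*5 = 15.
Iteration 4: no further components; recursion stops.

15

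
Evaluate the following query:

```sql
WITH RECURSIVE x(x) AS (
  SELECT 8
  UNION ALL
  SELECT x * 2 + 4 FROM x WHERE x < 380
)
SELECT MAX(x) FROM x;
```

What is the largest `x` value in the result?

380

Base: x=8.
Iteration 1: 8 < 380 holds -> x = 8 * 2 + 4 = 20.
Iteration 2: 20 < 380 holds -> x = 20 * 2 + 4 = 44.
Iteration 3: 44 < 380 holds -> x = 44 * 2 + 4 = 92.
Iteration 4: 92 < 380 holds -> x = 92 * 2 + 4 = 188.
Iteration 5: 188 < 380 holds -> x = 188 * 2 + 4 = 380.
Iteration 6: 380 < 380 fails; recursion stops.
x values: 8, 20, 44, 92, 188, 380; the maximum is 380.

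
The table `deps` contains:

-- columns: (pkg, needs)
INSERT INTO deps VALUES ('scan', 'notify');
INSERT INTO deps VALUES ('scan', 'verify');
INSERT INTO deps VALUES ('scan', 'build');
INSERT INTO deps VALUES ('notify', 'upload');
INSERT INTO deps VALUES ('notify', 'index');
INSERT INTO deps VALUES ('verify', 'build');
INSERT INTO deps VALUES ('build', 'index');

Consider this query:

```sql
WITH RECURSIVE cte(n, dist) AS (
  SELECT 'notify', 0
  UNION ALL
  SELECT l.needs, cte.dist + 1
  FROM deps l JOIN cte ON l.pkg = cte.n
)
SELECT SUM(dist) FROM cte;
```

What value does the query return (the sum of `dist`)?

2

Base: (notify, dist=0).
Iteration 1: edges from {notify} -> (index, dist=1), (upload, dist=1).
Iteration 2: no outgoing edges from {index,upload}; recursion stops.
SUM(dist) = 0 + 1 + 1 = 2.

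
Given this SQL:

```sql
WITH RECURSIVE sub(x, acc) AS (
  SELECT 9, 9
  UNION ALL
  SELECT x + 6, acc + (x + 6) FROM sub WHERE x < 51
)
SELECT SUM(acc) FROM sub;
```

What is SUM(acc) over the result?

828

Base: x=9, acc=9.
Iteration 1: 9 < 51 holds -> x = 9 + 6 = 15, acc = 9 + 15 = 24.
Iteration 2: 15 < 51 holds -> x = 15 + 6 = 21, acc = 24 + 21 = 45.
Iteration 3: 21 < 51 holds -> x = 21 + 6 = 27, acc = 45 + 27 = 72.
Iteration 4: 27 < 51 holds -> x = 27 + 6 = 33, acc = 72 + 33 = 105.
Iteration 5: 33 < 51 holds -> x = 33 + 6 = 39, acc = 105 + 39 = 144.
Iteration 6: 39 < 51 holds -> x = 39 + 6 = 45, acc = 144 + 45 = 189.
Iteration 7: 45 < 51 holds -> x = 45 + 6 = 51, acc = 189 + 51 = 240.
Iteration 8: 51 < 51 fails; recursion stops.
SUM(acc) = 9 + 24 + 45 + 72 + 105 + 144 + 189 + 240 = 828.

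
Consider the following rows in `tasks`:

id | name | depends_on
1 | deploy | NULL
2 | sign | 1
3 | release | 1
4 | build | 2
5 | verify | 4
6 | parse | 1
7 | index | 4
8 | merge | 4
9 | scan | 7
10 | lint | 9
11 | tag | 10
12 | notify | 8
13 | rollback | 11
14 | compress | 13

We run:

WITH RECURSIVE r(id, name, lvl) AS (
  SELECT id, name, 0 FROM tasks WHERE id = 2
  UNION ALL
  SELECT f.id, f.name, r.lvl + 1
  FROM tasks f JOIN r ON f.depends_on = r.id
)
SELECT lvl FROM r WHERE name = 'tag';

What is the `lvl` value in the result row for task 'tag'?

5

Base: id=2 (sign) at lvl 0.
Iteration 1: rows with depends_on in {2} -> build (id 4, lvl 1).
Iteration 2: rows with depends_on in {4} -> verify (id 5, lvl 2), index (id 7, lvl 2), merge (id 8, lvl 2).
Iteration 3: rows with depends_on in {5,7,8} -> scan (id 9, lvl 3), notify (id 12, lvl 3).
Iteration 4: rows with depends_on in {9,12} -> lint (id 10, lvl 4).
Iteration 5: rows with depends_on in {10} -> tag (id 11, lvl 5).
Iteration 6: rows with depends_on in {11} -> rollback (id 13, lvl 6).
Iteration 7: rows with depends_on in {13} -> compress (id 14, lvl 7).
Iteration 8: no rows with depends_on in {14}; recursion stops.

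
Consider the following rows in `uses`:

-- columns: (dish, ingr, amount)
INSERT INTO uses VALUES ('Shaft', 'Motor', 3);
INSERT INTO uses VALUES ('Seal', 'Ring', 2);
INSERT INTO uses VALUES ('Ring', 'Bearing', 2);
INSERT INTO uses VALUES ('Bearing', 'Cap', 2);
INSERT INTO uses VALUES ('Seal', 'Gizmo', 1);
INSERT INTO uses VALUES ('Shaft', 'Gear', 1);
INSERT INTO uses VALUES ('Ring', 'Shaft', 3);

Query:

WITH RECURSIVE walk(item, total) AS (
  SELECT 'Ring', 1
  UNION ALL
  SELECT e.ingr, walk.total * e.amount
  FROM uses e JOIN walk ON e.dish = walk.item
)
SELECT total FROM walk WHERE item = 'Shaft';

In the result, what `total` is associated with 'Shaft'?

Base: (Ring, total=1).
Iteration 1: components of {Ring} -> Bearing = 1*2 = 2, Shaft = 1*3 = 3.
Iteration 2: components of {Bearing,Shaft} -> Cap = 2*2 = 4, Gear = 3*1 = 3, Motor = 3*3 = 9.
Iteration 3: no further components; recursion stops.

3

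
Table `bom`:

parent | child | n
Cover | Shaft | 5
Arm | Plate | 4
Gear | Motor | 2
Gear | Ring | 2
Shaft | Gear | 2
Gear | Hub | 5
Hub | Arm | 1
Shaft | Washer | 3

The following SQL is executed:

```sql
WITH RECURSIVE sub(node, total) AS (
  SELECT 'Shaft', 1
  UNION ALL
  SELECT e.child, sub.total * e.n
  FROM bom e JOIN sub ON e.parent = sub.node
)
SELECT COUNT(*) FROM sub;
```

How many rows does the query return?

8

Base: (Shaft, total=1).
Iteration 1: components of {Shaft} -> Gear = 1*2 = 2, Washer = 1*3 = 3.
Iteration 2: components of {Gear,Washer} -> Hub = 2*5 = 10, Motor = 2*2 = 4, Ring = 2*2 = 4.
Iteration 3: components of {Hub,Motor,Ring} -> Arm = 10*1 = 10.
Iteration 4: components of {Arm} -> Plate = 10*4 = 40.
Iteration 5: no further components; recursion stops.
Total rows emitted: 8.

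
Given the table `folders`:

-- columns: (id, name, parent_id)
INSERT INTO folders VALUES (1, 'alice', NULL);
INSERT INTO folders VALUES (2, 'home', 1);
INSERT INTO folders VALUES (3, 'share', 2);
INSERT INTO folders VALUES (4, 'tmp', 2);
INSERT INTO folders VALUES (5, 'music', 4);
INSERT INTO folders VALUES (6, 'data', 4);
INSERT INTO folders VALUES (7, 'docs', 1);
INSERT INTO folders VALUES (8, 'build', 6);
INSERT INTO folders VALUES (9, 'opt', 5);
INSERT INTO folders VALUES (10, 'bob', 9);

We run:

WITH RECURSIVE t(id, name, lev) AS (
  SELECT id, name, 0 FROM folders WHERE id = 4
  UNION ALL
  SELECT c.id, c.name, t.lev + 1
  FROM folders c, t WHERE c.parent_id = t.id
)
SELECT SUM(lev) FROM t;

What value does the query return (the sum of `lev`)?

9

Base: id=4 (tmp) at lev 0.
Iteration 1: rows with parent_id in {4} -> music (id 5, lev 1), data (id 6, lev 1).
Iteration 2: rows with parent_id in {5,6} -> build (id 8, lev 2), opt (id 9, lev 2).
Iteration 3: rows with parent_id in {8,9} -> bob (id 10, lev 3).
Iteration 4: no rows with parent_id in {10}; recursion stops.
SUM(lev) = 0 + 1 + 1 + 2 + 2 + 3 = 9.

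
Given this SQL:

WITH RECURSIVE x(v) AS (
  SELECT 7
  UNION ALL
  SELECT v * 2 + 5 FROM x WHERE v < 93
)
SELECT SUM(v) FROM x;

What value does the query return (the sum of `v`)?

347

Base: v=7.
Iteration 1: 7 < 93 holds -> v = 7 * 2 + 5 = 19.
Iteration 2: 19 < 93 holds -> v = 19 * 2 + 5 = 43.
Iteration 3: 43 < 93 holds -> v = 43 * 2 + 5 = 91.
Iteration 4: 91 < 93 holds -> v = 91 * 2 + 5 = 187.
Iteration 5: 187 < 93 fails; recursion stops.
SUM(v) = 7 + 19 + 43 + 91 + 187 = 347.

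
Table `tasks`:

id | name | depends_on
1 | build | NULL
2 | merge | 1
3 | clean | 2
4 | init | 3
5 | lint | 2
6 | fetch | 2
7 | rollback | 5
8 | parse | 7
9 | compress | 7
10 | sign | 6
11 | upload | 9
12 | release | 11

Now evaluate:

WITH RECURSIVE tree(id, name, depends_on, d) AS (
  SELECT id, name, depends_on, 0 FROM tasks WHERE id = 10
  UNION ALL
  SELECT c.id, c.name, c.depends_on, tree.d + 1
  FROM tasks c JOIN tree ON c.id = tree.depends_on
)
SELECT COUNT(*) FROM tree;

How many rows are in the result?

Base: id=10 (sign), depends_on=6, d 0.
Iteration 1: join on id=6 -> fetch (id 6, depends_on=2, d 1).
Iteration 2: join on id=2 -> merge (id 2, depends_on=1, d 2).
Iteration 3: join on id=1 -> build (id 1, depends_on=NULL, d 3).
Iteration 4: depends_on is NULL; no match; recursion stops.
Total rows emitted: 4.

4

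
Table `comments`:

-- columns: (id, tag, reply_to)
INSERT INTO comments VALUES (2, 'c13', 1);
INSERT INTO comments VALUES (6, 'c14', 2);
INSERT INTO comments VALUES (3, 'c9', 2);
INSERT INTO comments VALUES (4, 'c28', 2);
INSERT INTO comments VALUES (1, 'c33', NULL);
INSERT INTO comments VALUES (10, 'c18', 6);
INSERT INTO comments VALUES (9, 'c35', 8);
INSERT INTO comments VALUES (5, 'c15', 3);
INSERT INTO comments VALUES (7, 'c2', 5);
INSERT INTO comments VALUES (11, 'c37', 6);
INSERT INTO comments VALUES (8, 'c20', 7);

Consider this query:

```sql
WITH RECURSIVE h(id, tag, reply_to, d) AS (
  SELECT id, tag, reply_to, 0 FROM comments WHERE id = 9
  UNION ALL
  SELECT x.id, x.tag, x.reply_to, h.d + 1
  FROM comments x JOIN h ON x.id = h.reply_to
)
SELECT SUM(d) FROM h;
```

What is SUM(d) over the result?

Base: id=9 (c35), reply_to=8, d 0.
Iteration 1: join on id=8 -> c20 (id 8, reply_to=7, d 1).
Iteration 2: join on id=7 -> c2 (id 7, reply_to=5, d 2).
Iteration 3: join on id=5 -> c15 (id 5, reply_to=3, d 3).
Iteration 4: join on id=3 -> c9 (id 3, reply_to=2, d 4).
Iteration 5: join on id=2 -> c13 (id 2, reply_to=1, d 5).
Iteration 6: join on id=1 -> c33 (id 1, reply_to=NULL, d 6).
Iteration 7: reply_to is NULL; no match; recursion stops.
SUM(d) = 0 + 1 + 2 + 3 + 4 + 5 + 6 = 21.

21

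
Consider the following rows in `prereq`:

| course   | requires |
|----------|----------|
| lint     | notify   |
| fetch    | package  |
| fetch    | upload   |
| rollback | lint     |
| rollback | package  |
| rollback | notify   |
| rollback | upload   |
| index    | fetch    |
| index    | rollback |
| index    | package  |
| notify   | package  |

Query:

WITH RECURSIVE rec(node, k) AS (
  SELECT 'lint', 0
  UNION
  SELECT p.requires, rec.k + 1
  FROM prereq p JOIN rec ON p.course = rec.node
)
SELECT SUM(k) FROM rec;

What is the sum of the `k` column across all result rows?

Base: (lint, k=0).
Iteration 1: edges from {lint} -> (notify, k=1).
Iteration 2: edges from {notify} -> (package, k=2).
Iteration 3: no outgoing edges from {package}; recursion stops.
SUM(k) = 0 + 1 + 2 = 3.

3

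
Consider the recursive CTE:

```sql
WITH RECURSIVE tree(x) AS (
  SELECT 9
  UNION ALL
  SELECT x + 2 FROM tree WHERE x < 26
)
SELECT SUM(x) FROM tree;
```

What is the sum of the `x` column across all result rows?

180

Base: x=9.
Iteration 1: 9 < 26 holds -> x = 9 + 2 = 11.
Iteration 2: 11 < 26 holds -> x = 11 + 2 = 13.
Iteration 3: 13 < 26 holds -> x = 13 + 2 = 15.
Iteration 4: 15 < 26 holds -> x = 15 + 2 = 17.
Iteration 5: 17 < 26 holds -> x = 17 + 2 = 19.
Iteration 6: 19 < 26 holds -> x = 19 + 2 = 21.
Iteration 7: 21 < 26 holds -> x = 21 + 2 = 23.
Iteration 8: 23 < 26 holds -> x = 23 + 2 = 25.
Iteration 9: 25 < 26 holds -> x = 25 + 2 = 27.
Iteration 10: 27 < 26 fails; recursion stops.
SUM(x) = 9 + 11 + 13 + 15 + 17 + 19 + 21 + 23 + 25 + 27 = 180.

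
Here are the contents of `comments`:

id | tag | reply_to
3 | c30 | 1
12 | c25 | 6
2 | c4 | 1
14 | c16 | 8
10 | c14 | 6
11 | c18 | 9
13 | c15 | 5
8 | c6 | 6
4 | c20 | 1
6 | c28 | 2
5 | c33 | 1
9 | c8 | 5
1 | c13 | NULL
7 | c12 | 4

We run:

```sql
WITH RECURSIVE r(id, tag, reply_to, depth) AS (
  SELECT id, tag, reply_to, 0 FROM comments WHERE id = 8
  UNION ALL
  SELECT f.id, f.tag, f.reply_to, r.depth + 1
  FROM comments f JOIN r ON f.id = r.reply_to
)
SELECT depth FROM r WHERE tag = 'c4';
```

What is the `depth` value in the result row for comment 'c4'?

Base: id=8 (c6), reply_to=6, depth 0.
Iteration 1: join on id=6 -> c28 (id 6, reply_to=2, depth 1).
Iteration 2: join on id=2 -> c4 (id 2, reply_to=1, depth 2).
Iteration 3: join on id=1 -> c13 (id 1, reply_to=NULL, depth 3).
Iteration 4: reply_to is NULL; no match; recursion stops.

2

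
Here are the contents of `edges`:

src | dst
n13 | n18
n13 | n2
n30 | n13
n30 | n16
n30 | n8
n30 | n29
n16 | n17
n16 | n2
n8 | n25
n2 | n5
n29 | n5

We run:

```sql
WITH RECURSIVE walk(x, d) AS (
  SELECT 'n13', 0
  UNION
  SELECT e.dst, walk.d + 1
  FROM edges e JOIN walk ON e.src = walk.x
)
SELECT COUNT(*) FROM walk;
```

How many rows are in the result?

4

Base: (n13, d=0).
Iteration 1: edges from {n13} -> (n18, d=1), (n2, d=1).
Iteration 2: edges from {n18,n2} -> (n5, d=2).
Iteration 3: no outgoing edges from {n5}; recursion stops.
Total rows emitted: 4.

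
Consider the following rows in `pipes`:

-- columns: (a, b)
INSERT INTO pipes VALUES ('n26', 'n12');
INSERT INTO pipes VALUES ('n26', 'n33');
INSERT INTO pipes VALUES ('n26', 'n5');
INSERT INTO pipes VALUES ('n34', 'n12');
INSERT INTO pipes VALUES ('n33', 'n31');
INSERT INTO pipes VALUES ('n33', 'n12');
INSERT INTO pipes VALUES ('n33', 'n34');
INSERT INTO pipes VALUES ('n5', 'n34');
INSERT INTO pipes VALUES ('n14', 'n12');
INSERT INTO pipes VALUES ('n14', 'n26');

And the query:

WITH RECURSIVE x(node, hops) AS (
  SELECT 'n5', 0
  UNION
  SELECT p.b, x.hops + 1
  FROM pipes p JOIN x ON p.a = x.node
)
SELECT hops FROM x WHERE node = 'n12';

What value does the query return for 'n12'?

2

Base: (n5, hops=0).
Iteration 1: edges from {n5} -> (n34, hops=1).
Iteration 2: edges from {n34} -> (n12, hops=2).
Iteration 3: no outgoing edges from {n12}; recursion stops.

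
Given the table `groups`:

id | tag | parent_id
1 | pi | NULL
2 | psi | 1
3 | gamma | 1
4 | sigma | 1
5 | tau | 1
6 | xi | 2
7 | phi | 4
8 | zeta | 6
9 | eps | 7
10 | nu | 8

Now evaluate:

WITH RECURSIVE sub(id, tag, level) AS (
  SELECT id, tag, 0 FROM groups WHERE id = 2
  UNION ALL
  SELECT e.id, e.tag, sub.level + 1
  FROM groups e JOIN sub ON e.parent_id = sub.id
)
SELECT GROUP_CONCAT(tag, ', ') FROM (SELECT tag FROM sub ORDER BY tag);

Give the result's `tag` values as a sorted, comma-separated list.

Base: id=2 (psi) at level 0.
Iteration 1: rows with parent_id in {2} -> xi (id 6, level 1).
Iteration 2: rows with parent_id in {6} -> zeta (id 8, level 2).
Iteration 3: rows with parent_id in {8} -> nu (id 10, level 3).
Iteration 4: no rows with parent_id in {10}; recursion stops.

nu, psi, xi, zeta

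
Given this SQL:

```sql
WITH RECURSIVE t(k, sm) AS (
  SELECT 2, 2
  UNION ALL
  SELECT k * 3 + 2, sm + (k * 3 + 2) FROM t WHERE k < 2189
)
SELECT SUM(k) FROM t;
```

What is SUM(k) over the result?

Base: k=2, sm=2.
Iteration 1: 2 < 2189 holds -> k = 2 * 3 + 2 = 8, sm = 2 + 8 = 10.
Iteration 2: 8 < 2189 holds -> k = 8 * 3 + 2 = 26, sm = 10 + 26 = 36.
Iteration 3: 26 < 2189 holds -> k = 26 * 3 + 2 = 80, sm = 36 + 80 = 116.
Iteration 4: 80 < 2189 holds -> k = 80 * 3 + 2 = 242, sm = 116 + 242 = 358.
Iteration 5: 242 < 2189 holds -> k = 242 * 3 + 2 = 728, sm = 358 + 728 = 1086.
Iteration 6: 728 < 2189 holds -> k = 728 * 3 + 2 = 2186, sm = 1086 + 2186 = 3272.
Iteration 7: 2186 < 2189 holds -> k = 2186 * 3 + 2 = 6560, sm = 3272 + 6560 = 9832.
Iteration 8: 6560 < 2189 fails; recursion stops.
SUM(k) = 2 + 8 + 26 + 80 + 242 + 728 + 2186 + 6560 = 9832.

9832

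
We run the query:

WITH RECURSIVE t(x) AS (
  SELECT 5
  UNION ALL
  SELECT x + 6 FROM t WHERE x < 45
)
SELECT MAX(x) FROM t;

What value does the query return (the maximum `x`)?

Base: x=5.
Iteration 1: 5 < 45 holds -> x = 5 + 6 = 11.
Iteration 2: 11 < 45 holds -> x = 11 + 6 = 17.
Iteration 3: 17 < 45 holds -> x = 17 + 6 = 23.
Iteration 4: 23 < 45 holds -> x = 23 + 6 = 29.
Iteration 5: 29 < 45 holds -> x = 29 + 6 = 35.
Iteration 6: 35 < 45 holds -> x = 35 + 6 = 41.
Iteration 7: 41 < 45 holds -> x = 41 + 6 = 47.
Iteration 8: 47 < 45 fails; recursion stops.
x values: 5, 11, 17, 23, 29, 35, 41, 47; the maximum is 47.

47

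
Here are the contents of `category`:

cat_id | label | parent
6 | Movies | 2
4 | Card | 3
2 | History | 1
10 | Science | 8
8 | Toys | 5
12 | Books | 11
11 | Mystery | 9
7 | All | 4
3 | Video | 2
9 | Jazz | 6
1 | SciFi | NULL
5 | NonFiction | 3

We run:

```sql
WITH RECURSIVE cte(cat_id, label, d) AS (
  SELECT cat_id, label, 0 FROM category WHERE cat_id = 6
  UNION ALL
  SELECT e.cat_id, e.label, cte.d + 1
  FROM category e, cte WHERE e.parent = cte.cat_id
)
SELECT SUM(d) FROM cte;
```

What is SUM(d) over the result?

Base: cat_id=6 (Movies) at d 0.
Iteration 1: rows with parent in {6} -> Jazz (id 9, d 1).
Iteration 2: rows with parent in {9} -> Mystery (id 11, d 2).
Iteration 3: rows with parent in {11} -> Books (id 12, d 3).
Iteration 4: no rows with parent in {12}; recursion stops.
SUM(d) = 0 + 1 + 2 + 3 = 6.

6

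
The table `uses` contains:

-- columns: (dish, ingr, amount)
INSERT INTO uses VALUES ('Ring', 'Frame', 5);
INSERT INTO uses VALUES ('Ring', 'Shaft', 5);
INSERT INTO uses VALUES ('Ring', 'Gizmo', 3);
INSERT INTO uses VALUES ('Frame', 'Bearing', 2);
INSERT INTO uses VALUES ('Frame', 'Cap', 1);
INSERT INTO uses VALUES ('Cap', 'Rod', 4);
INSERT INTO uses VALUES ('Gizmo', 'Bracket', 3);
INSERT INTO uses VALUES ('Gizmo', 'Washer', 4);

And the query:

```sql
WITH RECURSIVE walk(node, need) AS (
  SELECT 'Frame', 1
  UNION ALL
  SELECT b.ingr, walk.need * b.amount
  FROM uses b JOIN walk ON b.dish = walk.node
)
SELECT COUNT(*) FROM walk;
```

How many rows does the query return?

4

Base: (Frame, need=1).
Iteration 1: components of {Frame} -> Bearing = 1*2 = 2, Cap = 1*1 = 1.
Iteration 2: components of {Bearing,Cap} -> Rod = 1*4 = 4.
Iteration 3: no further components; recursion stops.
Total rows emitted: 4.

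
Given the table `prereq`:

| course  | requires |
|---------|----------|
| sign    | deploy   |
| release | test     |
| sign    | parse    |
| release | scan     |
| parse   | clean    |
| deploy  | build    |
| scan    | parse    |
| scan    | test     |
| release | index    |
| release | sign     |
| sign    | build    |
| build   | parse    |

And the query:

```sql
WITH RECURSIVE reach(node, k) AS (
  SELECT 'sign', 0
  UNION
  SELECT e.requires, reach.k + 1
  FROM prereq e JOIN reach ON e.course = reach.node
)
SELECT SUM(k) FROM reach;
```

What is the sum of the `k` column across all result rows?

19

Base: (sign, k=0).
Iteration 1: edges from {sign} -> (build, k=1), (deploy, k=1), (parse, k=1).
Iteration 2: edges from {build,deploy,parse} -> (build, k=2), (clean, k=2), (parse, k=2).
Iteration 3: edges from {build,clean,parse} -> (clean, k=3), (parse, k=3).
Iteration 4: edges from {clean,parse} -> (clean, k=4).
Iteration 5: no outgoing edges from {clean}; recursion stops.
SUM(k) = 0 + 1 + 1 + 1 + 2 + 2 + 2 + 3 + 3 + 4 = 19.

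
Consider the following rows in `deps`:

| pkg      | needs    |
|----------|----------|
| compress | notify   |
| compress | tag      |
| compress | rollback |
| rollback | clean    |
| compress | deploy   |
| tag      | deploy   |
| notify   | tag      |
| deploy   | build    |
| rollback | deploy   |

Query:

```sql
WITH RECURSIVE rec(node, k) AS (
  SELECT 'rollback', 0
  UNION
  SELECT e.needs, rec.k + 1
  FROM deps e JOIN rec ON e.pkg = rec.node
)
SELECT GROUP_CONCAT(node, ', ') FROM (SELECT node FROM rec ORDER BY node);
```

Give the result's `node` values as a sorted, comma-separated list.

Base: (rollback, k=0).
Iteration 1: edges from {rollback} -> (clean, k=1), (deploy, k=1).
Iteration 2: edges from {clean,deploy} -> (build, k=2).
Iteration 3: no outgoing edges from {build}; recursion stops.

build, clean, deploy, rollback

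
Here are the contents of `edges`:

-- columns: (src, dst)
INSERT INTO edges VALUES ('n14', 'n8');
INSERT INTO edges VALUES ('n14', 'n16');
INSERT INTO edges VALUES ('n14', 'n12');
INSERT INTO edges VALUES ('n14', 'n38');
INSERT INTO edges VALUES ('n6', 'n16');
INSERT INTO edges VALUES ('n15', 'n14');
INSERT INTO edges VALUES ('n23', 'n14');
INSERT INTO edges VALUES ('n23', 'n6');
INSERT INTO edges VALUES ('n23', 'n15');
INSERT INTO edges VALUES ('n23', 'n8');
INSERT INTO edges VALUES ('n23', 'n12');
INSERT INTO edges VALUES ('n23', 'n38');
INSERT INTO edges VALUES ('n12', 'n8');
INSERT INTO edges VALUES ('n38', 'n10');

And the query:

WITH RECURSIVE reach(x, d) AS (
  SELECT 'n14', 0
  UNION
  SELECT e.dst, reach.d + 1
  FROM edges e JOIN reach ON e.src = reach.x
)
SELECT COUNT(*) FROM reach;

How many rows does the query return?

7

Base: (n14, d=0).
Iteration 1: edges from {n14} -> (n12, d=1), (n16, d=1), (n38, d=1), (n8, d=1).
Iteration 2: edges from {n12,n16,n38,n8} -> (n10, d=2), (n8, d=2).
Iteration 3: no outgoing edges from {n10,n8}; recursion stops.
Total rows emitted: 7.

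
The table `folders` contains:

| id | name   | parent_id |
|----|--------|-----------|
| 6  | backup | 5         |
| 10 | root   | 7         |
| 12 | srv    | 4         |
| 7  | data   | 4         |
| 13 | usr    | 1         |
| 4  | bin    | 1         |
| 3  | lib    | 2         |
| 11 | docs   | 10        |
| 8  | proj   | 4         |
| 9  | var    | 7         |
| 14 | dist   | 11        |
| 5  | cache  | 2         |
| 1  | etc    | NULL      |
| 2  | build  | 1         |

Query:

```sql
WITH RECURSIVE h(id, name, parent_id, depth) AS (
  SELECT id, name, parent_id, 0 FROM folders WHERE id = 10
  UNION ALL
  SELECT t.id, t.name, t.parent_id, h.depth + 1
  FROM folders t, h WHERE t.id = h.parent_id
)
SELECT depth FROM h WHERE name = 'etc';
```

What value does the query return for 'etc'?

3

Base: id=10 (root), parent_id=7, depth 0.
Iteration 1: join on id=7 -> data (id 7, parent_id=4, depth 1).
Iteration 2: join on id=4 -> bin (id 4, parent_id=1, depth 2).
Iteration 3: join on id=1 -> etc (id 1, parent_id=NULL, depth 3).
Iteration 4: parent_id is NULL; no match; recursion stops.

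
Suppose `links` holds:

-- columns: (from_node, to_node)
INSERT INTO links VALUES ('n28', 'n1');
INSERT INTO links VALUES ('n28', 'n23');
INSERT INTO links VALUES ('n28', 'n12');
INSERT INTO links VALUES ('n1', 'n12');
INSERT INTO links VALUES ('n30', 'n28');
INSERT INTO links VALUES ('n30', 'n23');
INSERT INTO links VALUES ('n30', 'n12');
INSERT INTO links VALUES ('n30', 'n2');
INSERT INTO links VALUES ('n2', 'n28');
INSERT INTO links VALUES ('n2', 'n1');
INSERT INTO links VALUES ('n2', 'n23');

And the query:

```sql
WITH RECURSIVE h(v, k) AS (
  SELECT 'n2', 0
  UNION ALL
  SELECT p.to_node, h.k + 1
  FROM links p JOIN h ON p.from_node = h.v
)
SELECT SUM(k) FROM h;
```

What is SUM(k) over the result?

Base: (n2, k=0).
Iteration 1: edges from {n2} -> (n1, k=1), (n23, k=1), (n28, k=1).
Iteration 2: edges from {n1,n23,n28} -> (n1, k=2), (n12, k=2) x2, (n23, k=2). [UNION ALL keeps all 4 new rows, including repeats]
Iteration 3: edges from {n1,n12,n23} -> (n12, k=3).
Iteration 4: no outgoing edges from {n12}; recursion stops.
SUM(k) = 0 + 1 + 1 + 1 + 2 + 2 + 2 + 2 + 3 = 14.

14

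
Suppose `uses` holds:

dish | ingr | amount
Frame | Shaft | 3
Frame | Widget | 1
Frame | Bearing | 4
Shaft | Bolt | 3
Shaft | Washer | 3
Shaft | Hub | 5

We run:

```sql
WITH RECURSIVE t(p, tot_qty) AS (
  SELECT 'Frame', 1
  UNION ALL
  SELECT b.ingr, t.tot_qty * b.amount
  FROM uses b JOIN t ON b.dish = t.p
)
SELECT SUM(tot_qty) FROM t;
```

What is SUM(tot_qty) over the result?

42

Base: (Frame, tot_qty=1).
Iteration 1: components of {Frame} -> Bearing = 1*4 = 4, Shaft = 1*3 = 3, Widget = 1*1 = 1.
Iteration 2: components of {Bearing,Shaft,Widget} -> Bolt = 3*3 = 9, Hub = 3*5 = 15, Washer = 3*3 = 9.
Iteration 3: no further components; recursion stops.
SUM(tot_qty) = 1 + 4 + 1 + 3 + 9 + 15 + 9 = 42.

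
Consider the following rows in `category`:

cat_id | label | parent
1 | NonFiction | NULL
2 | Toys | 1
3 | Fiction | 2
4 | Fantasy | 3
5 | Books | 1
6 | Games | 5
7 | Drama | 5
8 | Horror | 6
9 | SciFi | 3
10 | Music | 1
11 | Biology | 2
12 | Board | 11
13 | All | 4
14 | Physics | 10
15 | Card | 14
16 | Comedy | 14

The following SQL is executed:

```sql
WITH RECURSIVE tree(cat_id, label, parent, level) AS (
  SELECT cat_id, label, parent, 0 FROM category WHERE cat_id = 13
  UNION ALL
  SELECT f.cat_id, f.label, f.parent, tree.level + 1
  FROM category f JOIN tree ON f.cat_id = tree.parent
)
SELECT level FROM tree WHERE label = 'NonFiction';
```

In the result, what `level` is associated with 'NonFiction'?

4

Base: cat_id=13 (All), parent=4, level 0.
Iteration 1: join on cat_id=4 -> Fantasy (id 4, parent=3, level 1).
Iteration 2: join on cat_id=3 -> Fiction (id 3, parent=2, level 2).
Iteration 3: join on cat_id=2 -> Toys (id 2, parent=1, level 3).
Iteration 4: join on cat_id=1 -> NonFiction (id 1, parent=NULL, level 4).
Iteration 5: parent is NULL; no match; recursion stops.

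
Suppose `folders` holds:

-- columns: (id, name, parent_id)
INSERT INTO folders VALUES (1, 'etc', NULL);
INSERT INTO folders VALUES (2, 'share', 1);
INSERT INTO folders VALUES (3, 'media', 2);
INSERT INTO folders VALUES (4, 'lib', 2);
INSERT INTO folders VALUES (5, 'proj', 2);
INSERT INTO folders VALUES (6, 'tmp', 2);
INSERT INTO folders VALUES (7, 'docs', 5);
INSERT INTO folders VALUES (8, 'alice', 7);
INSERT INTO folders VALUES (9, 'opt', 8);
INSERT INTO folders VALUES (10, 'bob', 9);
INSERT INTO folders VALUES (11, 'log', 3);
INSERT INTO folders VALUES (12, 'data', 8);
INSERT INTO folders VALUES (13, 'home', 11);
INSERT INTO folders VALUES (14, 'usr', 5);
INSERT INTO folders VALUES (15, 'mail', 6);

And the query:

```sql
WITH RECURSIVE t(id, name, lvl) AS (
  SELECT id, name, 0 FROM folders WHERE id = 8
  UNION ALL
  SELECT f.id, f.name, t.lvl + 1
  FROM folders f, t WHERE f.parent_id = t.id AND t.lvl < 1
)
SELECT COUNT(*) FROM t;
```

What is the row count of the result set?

Base: id=8 (alice) at lvl 0.
Iteration 1: rows with parent_id in {8} -> opt (id 9, lvl 1), data (id 12, lvl 1).
Iteration 2: lvl < 1 fails for all current rows; recursion stops.
Total rows emitted: 3.

3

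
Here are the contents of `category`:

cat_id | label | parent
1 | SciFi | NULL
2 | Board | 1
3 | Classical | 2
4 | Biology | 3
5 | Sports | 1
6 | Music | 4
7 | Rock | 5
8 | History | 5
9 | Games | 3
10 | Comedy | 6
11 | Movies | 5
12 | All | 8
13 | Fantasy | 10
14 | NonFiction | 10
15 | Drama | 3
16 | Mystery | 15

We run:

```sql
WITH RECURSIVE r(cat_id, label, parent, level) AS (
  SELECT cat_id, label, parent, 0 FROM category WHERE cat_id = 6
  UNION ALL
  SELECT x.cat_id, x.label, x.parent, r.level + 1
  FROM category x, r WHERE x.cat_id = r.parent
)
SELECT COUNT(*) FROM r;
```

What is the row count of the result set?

5

Base: cat_id=6 (Music), parent=4, level 0.
Iteration 1: join on cat_id=4 -> Biology (id 4, parent=3, level 1).
Iteration 2: join on cat_id=3 -> Classical (id 3, parent=2, level 2).
Iteration 3: join on cat_id=2 -> Board (id 2, parent=1, level 3).
Iteration 4: join on cat_id=1 -> SciFi (id 1, parent=NULL, level 4).
Iteration 5: parent is NULL; no match; recursion stops.
Total rows emitted: 5.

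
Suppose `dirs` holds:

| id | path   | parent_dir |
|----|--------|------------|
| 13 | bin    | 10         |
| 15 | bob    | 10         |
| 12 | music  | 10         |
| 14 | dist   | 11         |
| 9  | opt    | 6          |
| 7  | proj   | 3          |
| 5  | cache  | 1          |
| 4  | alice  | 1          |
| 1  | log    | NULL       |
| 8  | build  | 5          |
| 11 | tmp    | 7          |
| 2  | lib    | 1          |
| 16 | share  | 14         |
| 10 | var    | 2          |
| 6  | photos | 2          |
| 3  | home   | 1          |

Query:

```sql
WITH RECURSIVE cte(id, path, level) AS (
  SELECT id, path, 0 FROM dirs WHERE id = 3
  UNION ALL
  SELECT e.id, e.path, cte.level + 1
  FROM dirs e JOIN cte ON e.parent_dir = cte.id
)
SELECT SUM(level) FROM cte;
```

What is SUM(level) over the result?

Base: id=3 (home) at level 0.
Iteration 1: rows with parent_dir in {3} -> proj (id 7, level 1).
Iteration 2: rows with parent_dir in {7} -> tmp (id 11, level 2).
Iteration 3: rows with parent_dir in {11} -> dist (id 14, level 3).
Iteration 4: rows with parent_dir in {14} -> share (id 16, level 4).
Iteration 5: no rows with parent_dir in {16}; recursion stops.
SUM(level) = 0 + 1 + 2 + 3 + 4 = 10.

10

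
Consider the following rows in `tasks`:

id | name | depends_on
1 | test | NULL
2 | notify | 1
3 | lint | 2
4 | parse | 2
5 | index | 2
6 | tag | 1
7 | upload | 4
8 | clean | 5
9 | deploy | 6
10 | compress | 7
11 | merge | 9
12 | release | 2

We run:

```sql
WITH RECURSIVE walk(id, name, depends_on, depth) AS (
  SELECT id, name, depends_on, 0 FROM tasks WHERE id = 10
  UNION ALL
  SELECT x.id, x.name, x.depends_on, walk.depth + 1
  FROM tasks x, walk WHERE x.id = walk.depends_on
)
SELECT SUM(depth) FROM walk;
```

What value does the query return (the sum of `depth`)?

10

Base: id=10 (compress), depends_on=7, depth 0.
Iteration 1: join on id=7 -> upload (id 7, depends_on=4, depth 1).
Iteration 2: join on id=4 -> parse (id 4, depends_on=2, depth 2).
Iteration 3: join on id=2 -> notify (id 2, depends_on=1, depth 3).
Iteration 4: join on id=1 -> test (id 1, depends_on=NULL, depth 4).
Iteration 5: depends_on is NULL; no match; recursion stops.
SUM(depth) = 0 + 1 + 2 + 3 + 4 = 10.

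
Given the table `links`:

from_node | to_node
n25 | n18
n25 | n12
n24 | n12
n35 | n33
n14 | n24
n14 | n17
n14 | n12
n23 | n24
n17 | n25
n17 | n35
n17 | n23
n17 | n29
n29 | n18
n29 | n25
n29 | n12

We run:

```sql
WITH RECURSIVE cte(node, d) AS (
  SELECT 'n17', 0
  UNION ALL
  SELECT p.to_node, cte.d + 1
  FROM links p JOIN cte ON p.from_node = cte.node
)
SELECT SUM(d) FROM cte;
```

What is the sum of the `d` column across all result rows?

27

Base: (n17, d=0).
Iteration 1: edges from {n17} -> (n23, d=1), (n25, d=1), (n29, d=1), (n35, d=1).
Iteration 2: edges from {n23,n25,n29,n35} -> (n12, d=2) x2, (n18, d=2) x2, (n24, d=2), (n25, d=2), (n33, d=2). [UNION ALL keeps all 7 new rows, including repeats]
Iteration 3: edges from {n12,n18,n24,n25,n33} -> (n12, d=3) x2, (n18, d=3). [UNION ALL keeps all 3 new rows, including repeats]
Iteration 4: no outgoing edges from {n12,n18}; recursion stops.
SUM(d) = 0 + 1 + 1 + 1 + 1 + 2 + 2 + 2 + 2 + 2 + 2 + 2 + 3 + 3 + 3 = 27.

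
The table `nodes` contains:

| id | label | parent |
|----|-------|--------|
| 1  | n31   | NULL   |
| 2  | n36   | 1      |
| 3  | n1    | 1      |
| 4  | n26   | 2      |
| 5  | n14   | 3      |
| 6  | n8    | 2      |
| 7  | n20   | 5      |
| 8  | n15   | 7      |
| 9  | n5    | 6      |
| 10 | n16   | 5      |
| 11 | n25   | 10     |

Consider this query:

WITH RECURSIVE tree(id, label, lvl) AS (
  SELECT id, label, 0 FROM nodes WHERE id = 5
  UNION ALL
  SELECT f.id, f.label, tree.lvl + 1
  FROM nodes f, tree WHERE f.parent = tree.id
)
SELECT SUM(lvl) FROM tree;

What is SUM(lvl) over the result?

6

Base: id=5 (n14) at lvl 0.
Iteration 1: rows with parent in {5} -> n20 (id 7, lvl 1), n16 (id 10, lvl 1).
Iteration 2: rows with parent in {7,10} -> n15 (id 8, lvl 2), n25 (id 11, lvl 2).
Iteration 3: no rows with parent in {8,11}; recursion stops.
SUM(lvl) = 0 + 1 + 1 + 2 + 2 = 6.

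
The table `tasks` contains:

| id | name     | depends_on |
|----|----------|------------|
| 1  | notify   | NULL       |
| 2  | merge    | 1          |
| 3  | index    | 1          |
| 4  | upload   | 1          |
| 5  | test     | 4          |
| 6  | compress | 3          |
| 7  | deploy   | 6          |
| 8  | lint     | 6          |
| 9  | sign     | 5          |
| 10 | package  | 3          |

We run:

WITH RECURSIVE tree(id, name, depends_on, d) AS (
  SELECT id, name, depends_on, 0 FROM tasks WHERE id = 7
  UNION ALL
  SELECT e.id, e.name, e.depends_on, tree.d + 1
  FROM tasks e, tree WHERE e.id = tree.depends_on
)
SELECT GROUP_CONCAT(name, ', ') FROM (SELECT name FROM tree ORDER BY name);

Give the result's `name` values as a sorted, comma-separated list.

Base: id=7 (deploy), depends_on=6, d 0.
Iteration 1: join on id=6 -> compress (id 6, depends_on=3, d 1).
Iteration 2: join on id=3 -> index (id 3, depends_on=1, d 2).
Iteration 3: join on id=1 -> notify (id 1, depends_on=NULL, d 3).
Iteration 4: depends_on is NULL; no match; recursion stops.

compress, deploy, index, notify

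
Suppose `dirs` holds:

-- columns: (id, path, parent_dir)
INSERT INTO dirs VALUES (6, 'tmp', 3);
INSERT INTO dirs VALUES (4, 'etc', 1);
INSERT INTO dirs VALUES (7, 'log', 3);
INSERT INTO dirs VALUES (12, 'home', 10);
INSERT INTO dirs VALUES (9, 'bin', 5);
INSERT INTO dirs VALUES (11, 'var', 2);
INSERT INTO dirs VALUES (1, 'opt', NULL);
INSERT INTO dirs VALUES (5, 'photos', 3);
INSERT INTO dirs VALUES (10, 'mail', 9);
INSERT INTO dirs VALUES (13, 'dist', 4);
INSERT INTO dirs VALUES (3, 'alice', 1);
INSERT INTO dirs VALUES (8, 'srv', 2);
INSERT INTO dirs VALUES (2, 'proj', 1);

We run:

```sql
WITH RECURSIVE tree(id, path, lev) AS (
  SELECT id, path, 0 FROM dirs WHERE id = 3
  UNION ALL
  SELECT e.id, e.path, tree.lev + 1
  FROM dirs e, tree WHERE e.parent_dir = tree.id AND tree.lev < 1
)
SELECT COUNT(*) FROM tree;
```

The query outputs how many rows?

4

Base: id=3 (alice) at lev 0.
Iteration 1: rows with parent_dir in {3} -> photos (id 5, lev 1), tmp (id 6, lev 1), log (id 7, lev 1).
Iteration 2: lev < 1 fails for all current rows; recursion stops.
Total rows emitted: 4.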